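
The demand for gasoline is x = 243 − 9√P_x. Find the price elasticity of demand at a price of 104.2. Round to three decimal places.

At P_x = 104.2, x = 151.1294.
dx/dP_x = −9/(2√P_x) = −9/(2·10.2078).
Point elasticity E = (dx/dP_x)·(P_x/x) = -0.4408 × 104.2/151.1294 ≈ -0.304.
|E| < 1, so demand is inelastic at this price.

-0.304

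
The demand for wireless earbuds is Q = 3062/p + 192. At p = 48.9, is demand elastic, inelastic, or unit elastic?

At p = 48.9, Q = 254.6176.
dQ/dp = −3062/p² = −1.2805.
Point elasticity E = (dQ/dp)·(p/Q) = -1.2805 × 48.9/254.6176 ≈ -0.246.
|E| ≈ 0.246 < 1, so demand is inelastic.

inelastic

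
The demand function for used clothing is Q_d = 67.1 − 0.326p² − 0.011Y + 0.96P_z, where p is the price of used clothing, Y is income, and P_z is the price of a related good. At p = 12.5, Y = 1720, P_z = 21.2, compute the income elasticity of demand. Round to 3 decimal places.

-1.075

Substituting, Q_d = 67.1 − 0.326(12.5)² − 0.011(1720) + 0.96(21.2) = 67.1 − 50.9375 − 18.92 + 20.352 = 17.5945.
∂Q_d/∂Y = −0.011, so E_I = -0.011·(1720/17.5945) ≈ -1.075.
E_I < 0: inferior good.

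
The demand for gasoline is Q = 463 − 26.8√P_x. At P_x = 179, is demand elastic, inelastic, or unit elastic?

At P_x = 179, Q = 104.4404.
dQ/dP_x = −26.8/(2√P_x) = −26.8/(2·13.3791).
Point elasticity E = (dQ/dP_x)·(P_x/Q) = -1.0016 × 179/104.4404 ≈ -1.717.
|E| ≈ 1.717 > 1, so demand is elastic.

elastic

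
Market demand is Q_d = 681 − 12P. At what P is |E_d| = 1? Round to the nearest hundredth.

For linear demand Q_d = a − bP, E = −bP/(a − bP). |E| = 1 ⇒ bP = a − bP ⇒ P = a/(2b).
P = 681/(2·12) ≈ 28.38.

28.38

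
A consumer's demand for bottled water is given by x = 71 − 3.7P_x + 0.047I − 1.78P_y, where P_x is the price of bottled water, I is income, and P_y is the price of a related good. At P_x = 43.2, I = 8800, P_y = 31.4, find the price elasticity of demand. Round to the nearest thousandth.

At the given point, x = 71 − 3.7(43.2) + 0.047(8800) − 1.78(31.4) = 71 − 159.84 + 413.6 − 55.892 = 268.868.
∂x/∂P_x = −3.7, so E_p = (−3.7)·(43.2/268.868) ≈ -0.594.
|E_p| < 1: demand is inelastic.

-0.594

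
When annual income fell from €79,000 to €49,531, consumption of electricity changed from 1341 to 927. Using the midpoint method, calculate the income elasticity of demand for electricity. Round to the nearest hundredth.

0.80

%ΔQ = (927 − 1341)/[(1341+927)/2] = -414/1134 ≈ -0.3651.
%ΔI = (49,531 − 79,000)/[(79,000+49,531)/2] = -29469/64265.5 ≈ -0.4586.
E_I = %ΔQ/%ΔI ≈ 0.80.
E_I ∈ (0,1): normal good (necessity).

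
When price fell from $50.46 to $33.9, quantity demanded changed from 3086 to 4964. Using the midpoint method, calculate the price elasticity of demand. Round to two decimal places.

%ΔQ = (4964 − 3086)/[(3086 + 4964)/2] = 1878/4025 ≈ 0.4666.
%ΔP = (33.9 − 50.46)/[(50.46 + 33.9)/2] = -16.56/42.18 ≈ -0.3926.
Arc elasticity E = %ΔQ/%ΔP ≈ 0.4666/-0.3926 ≈ -1.19.
|E| > 1: demand is elastic over this range.

-1.19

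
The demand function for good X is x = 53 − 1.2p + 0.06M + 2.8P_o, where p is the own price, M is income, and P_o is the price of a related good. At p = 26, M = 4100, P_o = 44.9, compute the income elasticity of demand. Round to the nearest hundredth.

At the given point, x = 53 − 1.2(26) + 0.06(4100) + 2.8(44.9) = 53 − 31.2 + 246 + 125.72 = 393.52.
∂x/∂M = +0.06, so E_I = 0.06·(4100/393.52) ≈ 0.63.
E_I ∈ (0,1): normal good (necessity).

0.63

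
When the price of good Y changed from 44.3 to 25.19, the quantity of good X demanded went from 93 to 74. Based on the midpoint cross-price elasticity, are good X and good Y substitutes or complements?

substitutes

%ΔQ_x = (74 − 93)/[(93+74)/2] = -19/83.5 ≈ -0.2275.
%ΔP_y = (25.19 − 44.3)/[(44.3+25.19)/2] ≈ -0.5500.
E_xy = -0.2275/-0.5500 ≈ 0.414.
E_xy > 0, so the goods are substitutes.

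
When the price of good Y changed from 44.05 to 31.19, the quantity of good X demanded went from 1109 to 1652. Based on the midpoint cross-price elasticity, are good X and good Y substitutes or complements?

complements

%ΔQ_x = (1652 − 1109)/[(1109+1652)/2] = 543/1380.5 ≈ 0.3933.
%ΔP_y = (31.19 − 44.05)/[(44.05+31.19)/2] ≈ -0.3418.
E_xy = 0.3933/-0.3418 ≈ -1.151.
E_xy < 0, so the goods are complements.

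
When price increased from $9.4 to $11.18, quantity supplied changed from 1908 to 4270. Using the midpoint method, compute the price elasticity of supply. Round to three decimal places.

%ΔQ = (4270 − 1908)/[(1908 + 4270)/2] = 2362/3089 ≈ 0.7646.
%ΔP = (11.18 − 9.4)/[(9.4 + 11.18)/2] = 1.78/10.29 ≈ 0.1730.
Arc elasticity E = %ΔQ/%ΔP ≈ 0.7646/0.1730 ≈ 4.420.
|E| > 1: supply is elastic over this range.

4.420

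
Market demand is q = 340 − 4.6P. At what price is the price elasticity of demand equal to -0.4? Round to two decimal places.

Set −bP/(a − bP) = −0.4 ⇒ bP = 0.4(a − bP) ⇒ bP(1+0.4) = 0.4·a.
P = 0.4·340/(4.6·1.4) ≈ 21.12.

21.12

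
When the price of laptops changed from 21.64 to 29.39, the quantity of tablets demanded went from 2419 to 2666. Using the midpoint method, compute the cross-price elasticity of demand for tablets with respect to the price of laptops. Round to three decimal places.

0.320

%ΔQ_x = (2666 − 2419)/[(2419+2666)/2] = 247/2542.5 ≈ 0.0971.
%ΔP_y = (29.39 − 21.64)/[(21.64+29.39)/2] ≈ 0.3037.
E_xy = 0.0971/0.3037 ≈ 0.320.
E_xy > 0, so tablets and laptops are substitutes.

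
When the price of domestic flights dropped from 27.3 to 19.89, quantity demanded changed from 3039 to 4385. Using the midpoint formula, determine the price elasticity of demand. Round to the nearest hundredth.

%ΔQ = (4385 − 3039)/[(3039 + 4385)/2] = 1346/3712 ≈ 0.3626.
%Δp = (19.89 − 27.3)/[(27.3 + 19.89)/2] = -7.41/23.595 ≈ -0.3140.
Arc elasticity E = %ΔQ/%Δp ≈ 0.3626/-0.3140 ≈ -1.15.
|E| > 1: demand is elastic over this range.

-1.15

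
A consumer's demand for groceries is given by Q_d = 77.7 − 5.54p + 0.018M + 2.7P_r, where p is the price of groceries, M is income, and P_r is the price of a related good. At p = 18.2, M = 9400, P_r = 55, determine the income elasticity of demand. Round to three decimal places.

Q_d = 77.7 − 5.54(18.2) + 0.018(9400) + 2.7(55) = 77.7 − 100.828 + 169.2 + 148.5 = 294.572.
∂Q_d/∂M = +0.018, so E_I = 0.018·(9400/294.572) ≈ 0.574.
E_I ∈ (0,1): normal good (necessity).

0.574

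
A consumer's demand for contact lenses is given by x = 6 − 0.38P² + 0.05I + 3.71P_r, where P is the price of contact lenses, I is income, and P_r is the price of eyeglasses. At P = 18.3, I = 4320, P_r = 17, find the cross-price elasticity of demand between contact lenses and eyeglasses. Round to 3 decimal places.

Evaluating quantity at (P, I, P_r) gives x = 6 − 0.38(18.3)² + 0.05(4320) + 3.71(17) = 6 − 127.2582 + 216 + 63.07 = 157.8118.
∂x/∂P_r = +3.71, so E_xy = 3.71·(17/157.8118) ≈ 0.400.
E_xy > 0: the goods are substitutes.

0.400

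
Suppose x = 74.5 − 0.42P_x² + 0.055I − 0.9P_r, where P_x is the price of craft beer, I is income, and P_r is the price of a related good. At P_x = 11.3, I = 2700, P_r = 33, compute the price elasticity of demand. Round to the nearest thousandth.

-0.768

x = 74.5 − 0.42(11.3)² + 0.055(2700) − 0.9(33) = 74.5 − 53.6298 + 148.5 − 29.7 = 139.6702.
∂x/∂P_x = −2·0.42·P_x = -9.492, so E_p = -9.492·(11.3/139.6702) ≈ -0.768.
|E_p| < 1: demand is inelastic.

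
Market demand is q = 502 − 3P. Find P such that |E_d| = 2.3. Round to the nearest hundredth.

Set −bP/(a − bP) = −2.3 ⇒ bP = 2.3(a − bP) ⇒ bP(1+2.3) = 2.3·a.
P = 2.3·502/(3·3.3) ≈ 116.63.

116.63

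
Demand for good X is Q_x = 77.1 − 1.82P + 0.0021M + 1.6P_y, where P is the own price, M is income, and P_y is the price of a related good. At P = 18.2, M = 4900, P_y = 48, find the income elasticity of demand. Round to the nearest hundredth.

At the given point, Q_x = 77.1 − 1.82(18.2) + 0.0021(4900) + 1.6(48) = 77.1 − 33.124 + 10.29 + 76.8 = 131.066.
∂Q_x/∂M = +0.0021, so E_I = 0.0021·(4900/131.066) ≈ 0.08.
E_I ∈ (0,1): normal good (necessity).

0.08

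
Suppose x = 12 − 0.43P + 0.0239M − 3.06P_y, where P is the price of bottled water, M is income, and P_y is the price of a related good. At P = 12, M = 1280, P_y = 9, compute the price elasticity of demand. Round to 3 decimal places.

At the given point, x = 12 − 0.43(12) + 0.0239(1280) − 3.06(9) = 12 − 5.16 + 30.592 − 27.54 = 9.892.
∂x/∂P = −0.43, so E_p = (−0.43)·(12/9.892) ≈ -0.522.
|E_p| < 1: demand is inelastic.

-0.522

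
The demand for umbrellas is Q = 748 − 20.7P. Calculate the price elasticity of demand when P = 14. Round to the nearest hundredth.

-0.63

At P = 14, Q = 458.2.
dQ/dP = −20.7.
Point elasticity E = (dQ/dP)·(P/Q) = -20.7 × 14/458.2 ≈ -0.63.
|E| < 1, so demand is inelastic at this price.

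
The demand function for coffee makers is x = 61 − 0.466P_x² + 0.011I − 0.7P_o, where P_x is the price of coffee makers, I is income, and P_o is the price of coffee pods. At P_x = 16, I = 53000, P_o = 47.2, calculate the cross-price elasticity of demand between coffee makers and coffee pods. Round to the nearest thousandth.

Evaluating quantity at (P_x, I, P_o) gives x = 61 − 0.466(16)² + 0.011(53000) − 0.7(47.2) = 61 − 119.296 + 583 − 33.04 = 491.664.
∂x/∂P_o = −0.7, so E_xy = -0.7·(47.2/491.664) ≈ -0.067.
E_xy < 0: the goods are complements.

-0.067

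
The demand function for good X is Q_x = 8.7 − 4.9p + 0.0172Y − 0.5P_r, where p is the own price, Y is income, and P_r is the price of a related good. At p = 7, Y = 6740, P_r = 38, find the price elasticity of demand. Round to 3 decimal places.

At the given point, Q_x = 8.7 − 4.9(7) + 0.0172(6740) − 0.5(38) = 8.7 − 34.3 + 115.928 − 19 = 71.328.
∂Q_x/∂p = −4.9, so E_p = (−4.9)·(7/71.328) ≈ -0.481.
|E_p| < 1: demand is inelastic.

-0.481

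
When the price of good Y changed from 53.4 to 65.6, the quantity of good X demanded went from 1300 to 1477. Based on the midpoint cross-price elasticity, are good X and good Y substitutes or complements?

%ΔQ_x = (1477 − 1300)/[(1300+1477)/2] = 177/1388.5 ≈ 0.1275.
%ΔP_y = (65.6 − 53.4)/[(53.4+65.6)/2] ≈ 0.2050.
E_xy = 0.1275/0.2050 ≈ 0.622.
E_xy > 0, so the goods are substitutes.

substitutes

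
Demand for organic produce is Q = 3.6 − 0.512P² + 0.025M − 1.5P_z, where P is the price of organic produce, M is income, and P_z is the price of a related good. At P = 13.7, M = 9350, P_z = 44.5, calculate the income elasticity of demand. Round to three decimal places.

3.137

First evaluate Q: 3.6 − 0.512(13.7)² + 0.025(9350) − 1.5(44.5) = 3.6 − 96.0973 + 233.75 − 66.75 = 74.5027.
∂Q/∂M = +0.025, so E_I = 0.025·(9350/74.5027) ≈ 3.137.
E_I > 1: normal good (luxury).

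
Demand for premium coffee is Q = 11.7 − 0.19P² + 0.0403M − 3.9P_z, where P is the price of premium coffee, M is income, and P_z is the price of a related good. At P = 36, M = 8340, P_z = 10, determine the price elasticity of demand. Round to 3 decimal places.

At the given point, Q = 11.7 − 0.19(36)² + 0.0403(8340) − 3.9(10) = 11.7 − 246.24 + 336.102 − 39 = 62.562.
∂Q/∂P = −2·0.19·P = -13.68, so E_p = -13.68·(36/62.562) ≈ -7.872.
|E_p| > 1: demand is elastic.

-7.872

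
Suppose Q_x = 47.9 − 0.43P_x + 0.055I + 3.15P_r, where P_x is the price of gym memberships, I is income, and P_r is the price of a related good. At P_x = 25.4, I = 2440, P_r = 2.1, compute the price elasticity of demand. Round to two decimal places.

Q_x = 47.9 − 0.43(25.4) + 0.055(2440) + 3.15(2.1) = 47.9 − 10.922 + 134.2 + 6.615 = 177.793.
∂Q_x/∂P_x = −0.43, so E_p = (−0.43)·(25.4/177.793) ≈ -0.06.
|E_p| < 1: demand is inelastic.

-0.06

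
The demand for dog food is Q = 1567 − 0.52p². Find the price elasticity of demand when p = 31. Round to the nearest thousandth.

-0.936

At p = 31, Q = 1067.28.
dQ/dp = −2·0.52·p = −32.24.
Point elasticity E = (dQ/dp)·(p/Q) = -32.24 × 31/1067.28 ≈ -0.936.
|E| < 1, so demand is inelastic at this price.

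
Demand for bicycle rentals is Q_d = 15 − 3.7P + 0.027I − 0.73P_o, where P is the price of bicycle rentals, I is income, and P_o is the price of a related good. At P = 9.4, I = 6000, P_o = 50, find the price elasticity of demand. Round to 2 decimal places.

Evaluating quantity at (P, I, P_o) gives Q_d = 15 − 3.7(9.4) + 0.027(6000) − 0.73(50) = 15 − 34.78 + 162 − 36.5 = 105.72.
∂Q_d/∂P = −3.7, so E_p = (−3.7)·(9.4/105.72) ≈ -0.33.
|E_p| < 1: demand is inelastic.

-0.33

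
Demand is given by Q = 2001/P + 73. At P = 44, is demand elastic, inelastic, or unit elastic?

At P = 44, Q = 118.4773.
dQ/dP = −2001/P² = −1.0336.
Point elasticity E = (dQ/dP)·(P/Q) = -1.0336 × 44/118.4773 ≈ -0.384.
|E| ≈ 0.384 < 1, so demand is inelastic.

inelastic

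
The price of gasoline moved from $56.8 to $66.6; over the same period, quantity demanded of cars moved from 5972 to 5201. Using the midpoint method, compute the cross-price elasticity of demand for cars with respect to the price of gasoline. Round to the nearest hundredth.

-0.87

%ΔQ_x = (5201 − 5972)/[(5972+5201)/2] = -771/5586.5 ≈ -0.1380.
%ΔP_y = (66.6 − 56.8)/[(56.8+66.6)/2] ≈ 0.1588.
E_xy = -0.1380/0.1588 ≈ -0.87.
E_xy < 0, so cars and gasoline are complements.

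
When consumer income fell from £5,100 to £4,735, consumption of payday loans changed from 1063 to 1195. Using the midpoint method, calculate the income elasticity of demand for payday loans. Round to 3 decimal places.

%ΔQ = (1195 − 1063)/[(1063+1195)/2] = 132/1129 ≈ 0.1169.
%ΔI = (4,735 − 5,100)/[(5,100+4,735)/2] = -365/4917.5 ≈ -0.0742.
E_I = %ΔQ/%ΔI ≈ -1.575.
E_I < 0: inferior good.

-1.575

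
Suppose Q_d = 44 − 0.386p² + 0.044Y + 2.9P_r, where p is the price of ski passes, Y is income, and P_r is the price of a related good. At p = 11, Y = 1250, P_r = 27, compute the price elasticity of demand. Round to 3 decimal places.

-0.715

Evaluating quantity at (p, Y, P_r) gives Q_d = 44 − 0.386(11)² + 0.044(1250) + 2.9(27) = 44 − 46.706 + 55 + 78.3 = 130.594.
∂Q_d/∂p = −2·0.386·p = -8.492, so E_p = -8.492·(11/130.594) ≈ -0.715.
|E_p| < 1: demand is inelastic.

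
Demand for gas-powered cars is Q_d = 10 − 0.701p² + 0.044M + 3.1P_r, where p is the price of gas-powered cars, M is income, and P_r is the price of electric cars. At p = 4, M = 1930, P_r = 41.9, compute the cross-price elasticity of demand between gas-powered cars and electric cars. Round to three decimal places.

Substituting, Q_d = 10 − 0.701(4)² + 0.044(1930) + 3.1(41.9) = 10 − 11.216 + 84.92 + 129.89 = 213.594.
∂Q_d/∂P_r = +3.1, so E_xy = 3.1·(41.9/213.594) ≈ 0.608.
E_xy > 0: the goods are substitutes.

0.608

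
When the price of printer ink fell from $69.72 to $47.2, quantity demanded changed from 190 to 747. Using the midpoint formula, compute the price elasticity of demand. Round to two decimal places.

%ΔQ = (747 − 190)/[(190 + 747)/2] = 557/468.5 ≈ 1.1889.
%ΔP = (47.2 − 69.72)/[(69.72 + 47.2)/2] = -22.52/58.46 ≈ -0.3852.
Arc elasticity E = %ΔQ/%ΔP ≈ 1.1889/-0.3852 ≈ -3.09.
|E| > 1: demand is elastic over this range.

-3.09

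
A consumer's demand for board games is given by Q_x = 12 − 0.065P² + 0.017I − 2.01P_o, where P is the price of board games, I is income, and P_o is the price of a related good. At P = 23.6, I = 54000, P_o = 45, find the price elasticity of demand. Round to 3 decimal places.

-0.090

Substituting, Q_x = 12 − 0.065(23.6)² + 0.017(54000) − 2.01(45) = 12 − 36.2024 + 918 − 90.45 = 803.3476.
∂Q_x/∂P = −2·0.065·P = -3.068, so E_p = -3.068·(23.6/803.3476) ≈ -0.090.
|E_p| < 1: demand is inelastic.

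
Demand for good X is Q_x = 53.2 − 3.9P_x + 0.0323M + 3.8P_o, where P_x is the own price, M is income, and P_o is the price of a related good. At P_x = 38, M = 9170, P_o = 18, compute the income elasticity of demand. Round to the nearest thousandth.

At the given point, Q_x = 53.2 − 3.9(38) + 0.0323(9170) + 3.8(18) = 53.2 − 148.2 + 296.191 + 68.4 = 269.591.
∂Q_x/∂M = +0.0323, so E_I = 0.0323·(9170/269.591) ≈ 1.099.
E_I > 1: normal good (luxury).

1.099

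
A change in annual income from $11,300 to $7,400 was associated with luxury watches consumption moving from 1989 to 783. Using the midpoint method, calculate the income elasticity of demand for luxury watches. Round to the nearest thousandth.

%ΔQ = (783 − 1989)/[(1989+783)/2] = -1206/1386 ≈ -0.8701.
%ΔI = (7,400 − 11,300)/[(11,300+7,400)/2] = -3900/9350 ≈ -0.4171.
E_I = %ΔQ/%ΔI ≈ 2.086.
E_I > 1: normal good (luxury).

2.086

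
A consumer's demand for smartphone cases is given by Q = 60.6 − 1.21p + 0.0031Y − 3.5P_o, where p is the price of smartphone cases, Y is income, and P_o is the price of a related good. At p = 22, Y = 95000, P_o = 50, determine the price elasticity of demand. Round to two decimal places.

First evaluate Q: 60.6 − 1.21(22) + 0.0031(95000) − 3.5(50) = 60.6 − 26.62 + 294.5 − 175 = 153.48.
∂Q/∂p = −1.21, so E_p = (−1.21)·(22/153.48) ≈ -0.17.
|E_p| < 1: demand is inelastic.

-0.17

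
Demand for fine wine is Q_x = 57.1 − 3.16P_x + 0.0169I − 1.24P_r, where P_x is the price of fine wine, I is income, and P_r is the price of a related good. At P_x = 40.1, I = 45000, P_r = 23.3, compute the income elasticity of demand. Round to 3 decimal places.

1.149

Q_x = 57.1 − 3.16(40.1) + 0.0169(45000) − 1.24(23.3) = 57.1 − 126.716 + 760.5 − 28.892 = 661.992.
∂Q_x/∂I = +0.0169, so E_I = 0.0169·(45000/661.992) ≈ 1.149.
E_I > 1: normal good (luxury).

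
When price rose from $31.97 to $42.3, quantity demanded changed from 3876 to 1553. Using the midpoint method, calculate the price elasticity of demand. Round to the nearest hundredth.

%Δq = (1553 − 3876)/[(3876 + 1553)/2] = -2323/2714.5 ≈ -0.8558.
%Δp = (42.3 − 31.97)/[(31.97 + 42.3)/2] = 10.33/37.135 ≈ 0.2782.
Arc elasticity E = %Δq/%Δp ≈ -0.8558/0.2782 ≈ -3.08.
|E| > 1: demand is elastic over this range.

-3.08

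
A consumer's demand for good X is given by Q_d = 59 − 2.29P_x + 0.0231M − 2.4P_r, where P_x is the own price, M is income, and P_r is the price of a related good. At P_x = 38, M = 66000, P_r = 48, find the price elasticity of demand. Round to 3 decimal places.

At the given point, Q_d = 59 − 2.29(38) + 0.0231(66000) − 2.4(48) = 59 − 87.02 + 1524.6 − 115.2 = 1381.38.
∂Q_d/∂P_x = −2.29, so E_p = (−2.29)·(38/1381.38) ≈ -0.063.
|E_p| < 1: demand is inelastic.

-0.063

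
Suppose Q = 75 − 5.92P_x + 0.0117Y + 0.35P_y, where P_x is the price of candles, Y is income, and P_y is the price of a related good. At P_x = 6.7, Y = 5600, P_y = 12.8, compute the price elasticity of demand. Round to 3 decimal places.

Q = 75 − 5.92(6.7) + 0.0117(5600) + 0.35(12.8) = 75 − 39.664 + 65.52 + 4.48 = 105.336.
∂Q/∂P_x = −5.92, so E_p = (−5.92)·(6.7/105.336) ≈ -0.377.
|E_p| < 1: demand is inelastic.

-0.377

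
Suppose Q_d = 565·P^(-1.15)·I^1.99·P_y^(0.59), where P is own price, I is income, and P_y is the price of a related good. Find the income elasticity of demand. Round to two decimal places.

For a Cobb–Douglas (constant-elasticity) form Q_d = A·I^α·…, the elasticity with respect to I equals the exponent α at every point.
Here the exponent on I is 1.99, so the income elasticity of demand is 1.99.

1.99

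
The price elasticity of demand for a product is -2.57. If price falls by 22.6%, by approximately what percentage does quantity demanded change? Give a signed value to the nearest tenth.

58.1

%ΔQ ≈ E × %ΔP = (-2.57) × (-22.6%) ≈ 58.1%.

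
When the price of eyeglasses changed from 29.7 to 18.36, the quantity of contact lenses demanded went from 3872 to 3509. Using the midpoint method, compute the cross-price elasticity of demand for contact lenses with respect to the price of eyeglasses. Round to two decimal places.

0.21

%ΔQ_x = (3509 − 3872)/[(3872+3509)/2] = -363/3690.5 ≈ -0.0984.
%ΔP_y = (18.36 − 29.7)/[(29.7+18.36)/2] ≈ -0.4719.
E_xy = -0.0984/-0.4719 ≈ 0.21.
E_xy > 0, so contact lenses and eyeglasses are substitutes.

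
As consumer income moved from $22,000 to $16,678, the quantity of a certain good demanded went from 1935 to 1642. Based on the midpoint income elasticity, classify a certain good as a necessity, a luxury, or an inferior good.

%ΔQ = (1642 − 1935)/[(1935+1642)/2] = -293/1788.5 ≈ -0.1638.
%ΔY = (16,678 − 22,000)/[(22,000+16,678)/2] = -5322/19339 ≈ -0.2752.
E_I = %ΔQ/%ΔY ≈ 0.595.
E_I ∈ (0,1): normal good (necessity).

necessity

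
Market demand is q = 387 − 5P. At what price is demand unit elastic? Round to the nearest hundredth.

For linear demand q = a − bP, E = −bP/(a − bP). |E| = 1 ⇒ bP = a − bP ⇒ P = a/(2b).
P = 387/(2·5) = 38.70.

38.70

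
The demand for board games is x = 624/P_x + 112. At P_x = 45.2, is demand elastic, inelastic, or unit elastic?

At P_x = 45.2, x = 125.8053.
dx/dP_x = −624/P_x² = −0.3054.
Point elasticity E = (dx/dP_x)·(P_x/x) = -0.3054 × 45.2/125.8053 ≈ -0.110.
|E| ≈ 0.110 < 1, so demand is inelastic.

inelastic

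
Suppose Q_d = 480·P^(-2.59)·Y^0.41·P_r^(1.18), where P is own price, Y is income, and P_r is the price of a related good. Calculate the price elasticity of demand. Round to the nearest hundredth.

For a Cobb–Douglas (constant-elasticity) form Q_d = A·P^α·…, the elasticity with respect to P equals the exponent α at every point.
Here the exponent on P is -2.59, so the price elasticity of demand is -2.59.

-2.59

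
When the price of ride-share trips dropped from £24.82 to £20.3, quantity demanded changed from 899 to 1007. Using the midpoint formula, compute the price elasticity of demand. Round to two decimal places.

-0.57

%ΔQ = (1007 − 899)/[(899 + 1007)/2] = 108/953 ≈ 0.1133.
%Δp = (20.3 − 24.82)/[(24.82 + 20.3)/2] = -4.52/22.56 ≈ -0.2004.
Arc elasticity E = %ΔQ/%Δp ≈ 0.1133/-0.2004 ≈ -0.57.
|E| < 1: demand is inelastic over this range.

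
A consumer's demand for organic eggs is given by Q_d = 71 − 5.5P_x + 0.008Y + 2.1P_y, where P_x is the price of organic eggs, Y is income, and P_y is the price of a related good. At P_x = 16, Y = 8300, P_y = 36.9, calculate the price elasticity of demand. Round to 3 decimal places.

-0.694

Substituting, Q_d = 71 − 5.5(16) + 0.008(8300) + 2.1(36.9) = 71 − 88 + 66.4 + 77.49 = 126.89.
∂Q_d/∂P_x = −5.5, so E_p = (−5.5)·(16/126.89) ≈ -0.694.
|E_p| < 1: demand is inelastic.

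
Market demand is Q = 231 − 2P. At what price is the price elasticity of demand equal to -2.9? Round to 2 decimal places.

Set −bP/(a − bP) = −2.9 ⇒ bP = 2.9(a − bP) ⇒ bP(1+2.9) = 2.9·a.
P = 2.9·231/(2·3.9) ≈ 85.88.

85.88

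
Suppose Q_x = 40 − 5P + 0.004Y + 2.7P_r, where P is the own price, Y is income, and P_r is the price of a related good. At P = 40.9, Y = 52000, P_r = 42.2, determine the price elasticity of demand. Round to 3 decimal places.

-1.299

Q_x = 40 − 5(40.9) + 0.004(52000) + 2.7(42.2) = 40 − 204.5 + 208 + 113.94 = 157.44.
∂Q_x/∂P = −5, so E_p = (−5)·(40.9/157.44) ≈ -1.299.
|E_p| > 1: demand is elastic.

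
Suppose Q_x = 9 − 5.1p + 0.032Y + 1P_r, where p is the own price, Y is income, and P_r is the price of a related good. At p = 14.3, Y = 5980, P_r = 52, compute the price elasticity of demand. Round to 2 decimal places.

-0.41

Q_x = 9 − 5.1(14.3) + 0.032(5980) + 1(52) = 9 − 72.93 + 191.36 + 52 = 179.43.
∂Q_x/∂p = −5.1, so E_p = (−5.1)·(14.3/179.43) ≈ -0.41.
|E_p| < 1: demand is inelastic.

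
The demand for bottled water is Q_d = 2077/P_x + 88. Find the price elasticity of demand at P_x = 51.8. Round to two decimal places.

-0.31

At P_x = 51.8, Q_d = 128.0965.
dQ_d/dP_x = −2077/P_x² = −0.7741.
Point elasticity E = (dQ_d/dP_x)·(P_x/Q_d) = -0.7741 × 51.8/128.0965 ≈ -0.31.
|E| < 1, so demand is inelastic at this price.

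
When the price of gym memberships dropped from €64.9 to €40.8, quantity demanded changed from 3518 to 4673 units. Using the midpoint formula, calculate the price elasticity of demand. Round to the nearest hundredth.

-0.62

%Δq = (4673 − 3518)/[(3518 + 4673)/2] = 1155/4095.5 ≈ 0.2820.
%ΔP = (40.8 − 64.9)/[(64.9 + 40.8)/2] = -24.1/52.85 ≈ -0.4560.
Arc elasticity E = %Δq/%ΔP ≈ 0.2820/-0.4560 ≈ -0.62.
|E| < 1: demand is inelastic over this range.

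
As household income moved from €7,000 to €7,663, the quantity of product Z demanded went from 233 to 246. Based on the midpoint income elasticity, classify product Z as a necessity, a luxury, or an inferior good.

%ΔQ = (246 − 233)/[(233+246)/2] = 13/239.5 ≈ 0.0543.
%ΔY = (7,663 − 7,000)/[(7,000+7,663)/2] = 663/7331.5 ≈ 0.0904.
E_I = %ΔQ/%ΔY ≈ 0.600.
E_I ∈ (0,1): normal good (necessity).

necessity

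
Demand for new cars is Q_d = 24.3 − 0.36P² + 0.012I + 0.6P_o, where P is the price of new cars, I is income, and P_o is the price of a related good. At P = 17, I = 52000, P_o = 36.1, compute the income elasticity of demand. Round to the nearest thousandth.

1.103

Q_d = 24.3 − 0.36(17)² + 0.012(52000) + 0.6(36.1) = 24.3 − 104.04 + 624 + 21.66 = 565.92.
∂Q_d/∂I = +0.012, so E_I = 0.012·(52000/565.92) ≈ 1.103.
E_I > 1: normal good (luxury).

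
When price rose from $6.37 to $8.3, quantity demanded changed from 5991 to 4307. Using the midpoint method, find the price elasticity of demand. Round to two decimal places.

%ΔQ = (4307 − 5991)/[(5991 + 4307)/2] = -1684/5149 ≈ -0.3271.
%Δp = (8.3 − 6.37)/[(6.37 + 8.3)/2] = 1.93/7.335 ≈ 0.2631.
Arc elasticity E = %ΔQ/%Δp ≈ -0.3271/0.2631 ≈ -1.24.
|E| > 1: demand is elastic over this range.

-1.24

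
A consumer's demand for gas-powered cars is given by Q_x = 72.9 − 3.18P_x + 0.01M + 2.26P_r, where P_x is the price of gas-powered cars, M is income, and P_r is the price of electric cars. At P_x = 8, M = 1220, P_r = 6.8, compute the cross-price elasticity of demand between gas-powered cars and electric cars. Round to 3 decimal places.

First evaluate Q_x: 72.9 − 3.18(8) + 0.01(1220) + 2.26(6.8) = 72.9 − 25.44 + 12.2 + 15.368 = 75.028.
∂Q_x/∂P_r = +2.26, so E_xy = 2.26·(6.8/75.028) ≈ 0.205.
E_xy > 0: the goods are substitutes.

0.205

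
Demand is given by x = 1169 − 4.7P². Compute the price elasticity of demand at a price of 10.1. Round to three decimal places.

At P = 10.1, x = 689.553.
dx/dP = −2·4.7·P = −94.94.
Point elasticity E = (dx/dP)·(P/x) = -94.94 × 10.1/689.553 ≈ -1.391.
|E| > 1, so demand is elastic at this price.

-1.391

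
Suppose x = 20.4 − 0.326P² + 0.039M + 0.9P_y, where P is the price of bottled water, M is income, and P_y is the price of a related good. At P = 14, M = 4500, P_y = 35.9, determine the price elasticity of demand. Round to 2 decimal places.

-0.78

Evaluating quantity at (P, M, P_y) gives x = 20.4 − 0.326(14)² + 0.039(4500) + 0.9(35.9) = 20.4 − 63.896 + 175.5 + 32.31 = 164.314.
∂x/∂P = −2·0.326·P = -9.128, so E_p = -9.128·(14/164.314) ≈ -0.78.
|E_p| < 1: demand is inelastic.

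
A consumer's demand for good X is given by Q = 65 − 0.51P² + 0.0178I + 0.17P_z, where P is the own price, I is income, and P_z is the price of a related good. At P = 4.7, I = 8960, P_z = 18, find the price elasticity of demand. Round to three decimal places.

-0.104

At the given point, Q = 65 − 0.51(4.7)² + 0.0178(8960) + 0.17(18) = 65 − 11.2659 + 159.488 + 3.06 = 216.2821.
∂Q/∂P = −2·0.51·P = -4.794, so E_p = -4.794·(4.7/216.2821) ≈ -0.104.
|E_p| < 1: demand is inelastic.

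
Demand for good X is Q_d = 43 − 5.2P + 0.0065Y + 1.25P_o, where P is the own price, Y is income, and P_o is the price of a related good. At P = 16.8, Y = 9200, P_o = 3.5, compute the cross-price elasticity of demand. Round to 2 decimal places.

At the given point, Q_d = 43 − 5.2(16.8) + 0.0065(9200) + 1.25(3.5) = 43 − 87.36 + 59.8 + 4.375 = 19.815.
∂Q_d/∂P_o = +1.25, so E_xy = 1.25·(3.5/19.815) ≈ 0.22.
E_xy > 0: the goods are substitutes.

0.22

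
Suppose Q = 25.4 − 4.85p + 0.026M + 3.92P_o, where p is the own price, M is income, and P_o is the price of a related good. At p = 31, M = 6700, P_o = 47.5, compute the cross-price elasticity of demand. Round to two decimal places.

First evaluate Q: 25.4 − 4.85(31) + 0.026(6700) + 3.92(47.5) = 25.4 − 150.35 + 174.2 + 186.2 = 235.45.
∂Q/∂P_o = +3.92, so E_xy = 3.92·(47.5/235.45) ≈ 0.79.
E_xy > 0: the goods are substitutes.

0.79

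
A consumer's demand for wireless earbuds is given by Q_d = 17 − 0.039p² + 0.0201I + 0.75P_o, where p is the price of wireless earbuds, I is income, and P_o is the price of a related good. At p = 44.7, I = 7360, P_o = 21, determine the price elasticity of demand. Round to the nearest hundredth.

-1.52

First evaluate Q_d: 17 − 0.039(44.7)² + 0.0201(7360) + 0.75(21) = 17 − 77.9255 + 147.936 + 15.75 = 102.7605.
∂Q_d/∂p = −2·0.039·p = -3.4866, so E_p = -3.4866·(44.7/102.7605) ≈ -1.52.
|E_p| > 1: demand is elastic.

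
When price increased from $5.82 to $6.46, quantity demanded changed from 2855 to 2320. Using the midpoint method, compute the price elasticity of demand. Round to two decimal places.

-1.98

%Δq = (2320 − 2855)/[(2855 + 2320)/2] = -535/2587.5 ≈ -0.2068.
%Δp = (6.46 − 5.82)/[(5.82 + 6.46)/2] = 0.64/6.14 ≈ 0.1042.
Arc elasticity E = %Δq/%Δp ≈ -0.2068/0.1042 ≈ -1.98.
|E| > 1: demand is elastic over this range.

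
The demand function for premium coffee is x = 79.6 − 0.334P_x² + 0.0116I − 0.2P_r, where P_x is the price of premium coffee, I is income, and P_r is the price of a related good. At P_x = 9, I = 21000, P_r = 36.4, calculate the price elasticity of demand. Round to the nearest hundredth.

-0.19

Substituting, x = 79.6 − 0.334(9)² + 0.0116(21000) − 0.2(36.4) = 79.6 − 27.054 + 243.6 − 7.28 = 288.866.
∂x/∂P_x = −2·0.334·P_x = -6.012, so E_p = -6.012·(9/288.866) ≈ -0.19.
|E_p| < 1: demand is inelastic.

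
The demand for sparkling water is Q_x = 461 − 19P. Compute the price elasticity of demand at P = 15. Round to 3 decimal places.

At P = 15, Q_x = 176.
dQ_x/dP = −19.
Point elasticity E = (dQ_x/dP)·(P/Q_x) = -19 × 15/176 ≈ -1.619.
|E| > 1, so demand is elastic at this price.

-1.619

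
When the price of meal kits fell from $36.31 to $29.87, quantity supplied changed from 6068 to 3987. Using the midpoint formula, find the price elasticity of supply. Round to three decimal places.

%Δq = (3987 − 6068)/[(6068 + 3987)/2] = -2081/5027.5 ≈ -0.4139.
%Δp = (29.87 − 36.31)/[(36.31 + 29.87)/2] = -6.44/33.09 ≈ -0.1946.
Arc elasticity E = %Δq/%Δp ≈ -0.4139/-0.1946 ≈ 2.127.
|E| > 1: supply is elastic over this range.

2.127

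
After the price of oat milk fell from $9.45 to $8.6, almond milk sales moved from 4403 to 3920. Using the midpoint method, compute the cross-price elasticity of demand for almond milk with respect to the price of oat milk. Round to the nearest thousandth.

%ΔQ_x = (3920 − 4403)/[(4403+3920)/2] = -483/4161.5 ≈ -0.1161.
%ΔP_y = (8.6 − 9.45)/[(9.45+8.6)/2] ≈ -0.0942.
E_xy = -0.1161/-0.0942 ≈ 1.232.
E_xy > 0, so almond milk and oat milk are substitutes.

1.232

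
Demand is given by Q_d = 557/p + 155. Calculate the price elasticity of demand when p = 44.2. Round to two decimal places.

At p = 44.2, Q_d = 167.6018.
dQ_d/dp = −557/p² = −0.2851.
Point elasticity E = (dQ_d/dp)·(p/Q_d) = -0.2851 × 44.2/167.6018 ≈ -0.08.
|E| < 1, so demand is inelastic at this price.

-0.08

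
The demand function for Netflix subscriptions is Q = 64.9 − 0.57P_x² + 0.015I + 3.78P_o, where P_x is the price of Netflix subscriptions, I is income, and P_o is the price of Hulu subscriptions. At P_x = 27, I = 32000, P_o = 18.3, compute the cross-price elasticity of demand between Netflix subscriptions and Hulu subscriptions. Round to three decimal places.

0.348

At the given point, Q = 64.9 − 0.57(27)² + 0.015(32000) + 3.78(18.3) = 64.9 − 415.53 + 480 + 69.174 = 198.544.
∂Q/∂P_o = +3.78, so E_xy = 3.78·(18.3/198.544) ≈ 0.348.
E_xy > 0: the goods are substitutes.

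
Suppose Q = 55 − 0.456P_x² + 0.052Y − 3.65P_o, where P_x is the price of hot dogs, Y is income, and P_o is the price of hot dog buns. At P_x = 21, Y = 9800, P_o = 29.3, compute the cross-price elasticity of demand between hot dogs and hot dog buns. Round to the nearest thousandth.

-0.417

Substituting, Q = 55 − 0.456(21)² + 0.052(9800) − 3.65(29.3) = 55 − 201.096 + 509.6 − 106.945 = 256.559.
∂Q/∂P_o = −3.65, so E_xy = -3.65·(29.3/256.559) ≈ -0.417.
E_xy < 0: the goods are complements.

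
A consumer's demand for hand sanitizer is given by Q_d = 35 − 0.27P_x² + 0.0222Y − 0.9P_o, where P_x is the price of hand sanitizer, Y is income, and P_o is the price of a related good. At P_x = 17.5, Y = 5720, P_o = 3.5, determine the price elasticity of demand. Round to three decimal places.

-2.172

First evaluate Q_d: 35 − 0.27(17.5)² + 0.0222(5720) − 0.9(3.5) = 35 − 82.6875 + 126.984 − 3.15 = 76.1465.
∂Q_d/∂P_x = −2·0.27·P_x = -9.45, so E_p = -9.45·(17.5/76.1465) ≈ -2.172.
|E_p| > 1: demand is elastic.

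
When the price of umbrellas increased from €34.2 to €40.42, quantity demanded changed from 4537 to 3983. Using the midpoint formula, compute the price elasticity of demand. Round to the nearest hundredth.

%ΔQ = (3983 − 4537)/[(4537 + 3983)/2] = -554/4260 ≈ -0.1300.
%ΔP = (40.42 − 34.2)/[(34.2 + 40.42)/2] = 6.22/37.31 ≈ 0.1667.
Arc elasticity E = %ΔQ/%ΔP ≈ -0.1300/0.1667 ≈ -0.78.
|E| < 1: demand is inelastic over this range.

-0.78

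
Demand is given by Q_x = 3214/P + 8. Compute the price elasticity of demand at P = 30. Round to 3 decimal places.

At P = 30, Q_x = 115.1333.
dQ_x/dP = −3214/P² = −3.5711.
Point elasticity E = (dQ_x/dP)·(P/Q_x) = -3.5711 × 30/115.1333 ≈ -0.931.
|E| < 1, so demand is inelastic at this price.

-0.931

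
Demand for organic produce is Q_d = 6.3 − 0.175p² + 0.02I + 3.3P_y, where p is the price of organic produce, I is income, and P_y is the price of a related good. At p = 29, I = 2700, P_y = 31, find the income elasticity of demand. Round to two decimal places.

First evaluate Q_d: 6.3 − 0.175(29)² + 0.02(2700) + 3.3(31) = 6.3 − 147.175 + 54 + 102.3 = 15.425.
∂Q_d/∂I = +0.02, so E_I = 0.02·(2700/15.425) ≈ 3.50.
E_I > 1: normal good (luxury).

3.50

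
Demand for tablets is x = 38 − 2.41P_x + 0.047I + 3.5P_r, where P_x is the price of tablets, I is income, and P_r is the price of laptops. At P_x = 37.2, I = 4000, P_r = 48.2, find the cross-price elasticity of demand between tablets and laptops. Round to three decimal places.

0.553

At the given point, x = 38 − 2.41(37.2) + 0.047(4000) + 3.5(48.2) = 38 − 89.652 + 188 + 168.7 = 305.048.
∂x/∂P_r = +3.5, so E_xy = 3.5·(48.2/305.048) ≈ 0.553.
E_xy > 0: the goods are substitutes.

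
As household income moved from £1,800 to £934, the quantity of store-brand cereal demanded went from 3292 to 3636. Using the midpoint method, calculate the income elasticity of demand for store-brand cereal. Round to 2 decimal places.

%ΔQ = (3636 − 3292)/[(3292+3636)/2] = 344/3464 ≈ 0.0993.
%ΔM = (934 − 1,800)/[(1,800+934)/2] = -866/1367 ≈ -0.6335.
E_I = %ΔQ/%ΔM ≈ -0.16.
E_I < 0: inferior good.

-0.16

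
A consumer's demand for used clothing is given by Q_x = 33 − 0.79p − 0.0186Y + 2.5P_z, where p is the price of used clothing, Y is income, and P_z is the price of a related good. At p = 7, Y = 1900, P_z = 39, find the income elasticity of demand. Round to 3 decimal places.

-0.394

First evaluate Q_x: 33 − 0.79(7) − 0.0186(1900) + 2.5(39) = 33 − 5.53 − 35.34 + 97.5 = 89.63.
∂Q_x/∂Y = −0.0186, so E_I = -0.0186·(1900/89.63) ≈ -0.394.
E_I < 0: inferior good.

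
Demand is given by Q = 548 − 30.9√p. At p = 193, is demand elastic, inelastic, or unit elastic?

elastic

At p = 193, Q = 118.7235.
dQ/dp = −30.9/(2√p) = −30.9/(2·13.8924).
Point elasticity E = (dQ/dp)·(p/Q) = -1.1121 × 193/118.7235 ≈ -1.808.
|E| ≈ 1.808 > 1, so demand is elastic.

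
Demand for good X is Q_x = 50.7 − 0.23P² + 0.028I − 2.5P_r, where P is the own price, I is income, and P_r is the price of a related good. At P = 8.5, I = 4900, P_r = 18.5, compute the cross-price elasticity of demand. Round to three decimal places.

At the given point, Q_x = 50.7 − 0.23(8.5)² + 0.028(4900) − 2.5(18.5) = 50.7 − 16.6175 + 137.2 − 46.25 = 125.0325.
∂Q_x/∂P_r = −2.5, so E_xy = -2.5·(18.5/125.0325) ≈ -0.370.
E_xy < 0: the goods are complements.

-0.370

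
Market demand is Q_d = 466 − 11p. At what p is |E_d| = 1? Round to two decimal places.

21.18

For linear demand Q_d = a − bp, E = −bp/(a − bp). |E| = 1 ⇒ bp = a − bp ⇒ p = a/(2b).
p = 466/(2·11) ≈ 21.18.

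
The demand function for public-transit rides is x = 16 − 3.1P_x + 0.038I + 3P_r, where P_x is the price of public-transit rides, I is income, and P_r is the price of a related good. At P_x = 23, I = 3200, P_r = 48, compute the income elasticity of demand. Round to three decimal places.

Substituting, x = 16 − 3.1(23) + 0.038(3200) + 3(48) = 16 − 71.3 + 121.6 + 144 = 210.3.
∂x/∂I = +0.038, so E_I = 0.038·(3200/210.3) ≈ 0.578.
E_I ∈ (0,1): normal good (necessity).

0.578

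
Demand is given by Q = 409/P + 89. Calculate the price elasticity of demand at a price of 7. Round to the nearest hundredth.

At P = 7, Q = 147.4286.
dQ/dP = −409/P² = −8.3469.
Point elasticity E = (dQ/dP)·(P/Q) = -8.3469 × 7/147.4286 ≈ -0.40.
|E| < 1, so demand is inelastic at this price.

-0.40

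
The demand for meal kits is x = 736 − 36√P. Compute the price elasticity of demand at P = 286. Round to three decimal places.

-2.393

At P = 286, x = 127.1848.
dx/dP = −36/(2√P) = −36/(2·16.9115).
Point elasticity E = (dx/dP)·(P/x) = -1.0644 × 286/127.1848 ≈ -2.393.
|E| > 1, so demand is elastic at this price.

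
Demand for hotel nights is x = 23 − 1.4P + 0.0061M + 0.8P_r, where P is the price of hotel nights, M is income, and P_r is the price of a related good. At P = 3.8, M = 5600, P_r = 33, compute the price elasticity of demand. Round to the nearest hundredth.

Substituting, x = 23 − 1.4(3.8) + 0.0061(5600) + 0.8(33) = 23 − 5.32 + 34.16 + 26.4 = 78.24.
∂x/∂P = −1.4, so E_p = (−1.4)·(3.8/78.24) ≈ -0.07.
|E_p| < 1: demand is inelastic.

-0.07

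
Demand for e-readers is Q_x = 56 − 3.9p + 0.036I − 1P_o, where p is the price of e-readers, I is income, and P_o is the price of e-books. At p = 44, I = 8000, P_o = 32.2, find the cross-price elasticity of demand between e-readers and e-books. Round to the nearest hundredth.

Evaluating quantity at (p, I, P_o) gives Q_x = 56 − 3.9(44) + 0.036(8000) − 1(32.2) = 56 − 171.6 + 288 − 32.2 = 140.2.
∂Q_x/∂P_o = −1, so E_xy = -1·(32.2/140.2) ≈ -0.23.
E_xy < 0: the goods are complements.

-0.23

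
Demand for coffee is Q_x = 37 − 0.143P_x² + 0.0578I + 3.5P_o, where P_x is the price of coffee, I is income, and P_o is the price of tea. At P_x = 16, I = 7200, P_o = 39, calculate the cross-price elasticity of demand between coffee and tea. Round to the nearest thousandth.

0.247

First evaluate Q_x: 37 − 0.143(16)² + 0.0578(7200) + 3.5(39) = 37 − 36.608 + 416.16 + 136.5 = 553.052.
∂Q_x/∂P_o = +3.5, so E_xy = 3.5·(39/553.052) ≈ 0.247.
E_xy > 0: the goods are substitutes.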